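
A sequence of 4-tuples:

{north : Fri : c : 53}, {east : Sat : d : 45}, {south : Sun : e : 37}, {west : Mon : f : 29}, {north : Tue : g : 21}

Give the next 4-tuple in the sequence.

{east : Wed : h : 13}

Direction — repeats north → east → south → west: north, east, south, west, north → east.
For the day, runs through the weekdays Mon→Sun: Fri, Sat, Sun, Mon, Tue → Wed.
Letter: c, d, e, f, g → h (letters move forward 1 place in the alphabet).
Fourth coordinate: −8 each step, so 53, 45, 37, 29, 21 → 13.
Putting it together: {east : Wed : h : 13}.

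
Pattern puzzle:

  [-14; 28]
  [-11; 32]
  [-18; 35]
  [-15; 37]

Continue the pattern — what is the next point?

[-22; 38]

First coordinate — alternating steps +3, −7, +3, −7, …: -14, -11, -18, -15 → -22.
Second coordinate — differences are 4, 3, 2, … (decreasing by 1 each time): 28, 32, 35, 37 → 38.
Combining the parts gives [-22; 38].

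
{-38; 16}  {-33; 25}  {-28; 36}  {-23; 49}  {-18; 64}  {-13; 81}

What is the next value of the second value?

Second value: perfect squares: 4², 5², 6², …, so 16, 25, 36, 49, 64, 81 → 100.

100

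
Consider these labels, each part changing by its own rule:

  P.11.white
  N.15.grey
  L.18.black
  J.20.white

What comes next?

H.21.grey

Letter — letters move back 2 places in the alphabet: P, N, L, J → H.
Second component: differences are 4, 3, 2, … (decreasing by 1 each time); 11, 15, 18, 20 → 21.
Shade — repeats white → grey → black: white, grey, black, white → grey.
Combining the parts gives H.21.grey.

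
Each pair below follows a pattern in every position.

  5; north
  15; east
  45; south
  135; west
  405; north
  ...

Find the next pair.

1215; east

First value: ×3 each step, so 5, 15, 45, 135, 405 → 1215.
Direction: repeats north → east → south → west, so north, east, south, west, north → east.
Putting it together: 1215; east.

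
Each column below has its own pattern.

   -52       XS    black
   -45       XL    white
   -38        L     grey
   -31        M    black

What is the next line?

-24  S  white

First component goes -52, -45, -38, -31 → -24 (+7 each step).
Size: runs backward through clothing sizes XS→XL, so XS, XL, L, M → S.
Shade: black, white, grey, black → white (repeats black → white → grey).
So the next line is -24  S  white.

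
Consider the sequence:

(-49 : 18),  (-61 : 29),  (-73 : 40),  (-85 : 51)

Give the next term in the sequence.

First entry: -49, -61, -73, -85 → -97 (−12 each step).
Second entry: +11 each step; 18, 29, 40, 51 → 62.
Combining the parts gives (-97 : 62).

(-97 : 62)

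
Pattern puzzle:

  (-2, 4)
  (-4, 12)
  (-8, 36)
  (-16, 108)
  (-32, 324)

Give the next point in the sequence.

First slot: ×2 each step, so -2, -4, -8, -16, -32 → -64.
Second slot: ×3 each step; 4, 12, 36, 108, 324 → 972.
Combining the parts gives (-64, 972).

(-64, 972)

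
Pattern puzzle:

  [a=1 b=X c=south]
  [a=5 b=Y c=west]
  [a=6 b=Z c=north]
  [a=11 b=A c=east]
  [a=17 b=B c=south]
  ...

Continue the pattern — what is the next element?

[a=28 b=C c=west]

A goes 1, 5, 6, 11, 17 → 28 (each term is the sum of the two before it).
B goes X, Y, Z, A, B → C (letters move forward 1 place in the alphabet, wrapping Z→A).
C: south, west, north, east, south → west (repeats south → west → north → east).
Putting it together: [a=28 b=C c=west].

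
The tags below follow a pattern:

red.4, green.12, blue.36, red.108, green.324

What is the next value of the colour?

Colour: repeats red → green → blue; red, green, blue, red, green → blue.
Second component goes 4, 12, 36, 108, 324 → 972 (×3 each step).

blue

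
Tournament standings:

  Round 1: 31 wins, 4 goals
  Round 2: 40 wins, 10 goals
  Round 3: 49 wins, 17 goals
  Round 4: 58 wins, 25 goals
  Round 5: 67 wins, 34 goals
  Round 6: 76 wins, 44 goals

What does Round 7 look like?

85 wins, 55 goals

Wins: +9 each step; 31, 40, 49, 58, 67, 76 → 85.
Goals: differences are 6, 7, 8, … (increasing by 1 each time); 4, 10, 17, 25, 34, 44 → 55.
Combining the parts gives 85 wins, 55 goals.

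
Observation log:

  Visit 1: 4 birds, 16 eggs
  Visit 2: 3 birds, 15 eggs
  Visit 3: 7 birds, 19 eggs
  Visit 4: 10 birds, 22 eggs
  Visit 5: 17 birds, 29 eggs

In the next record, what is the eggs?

Birds — each term is the sum of the two before it: 4, 3, 7, 10, 17 → 27.
Eggs — always 12 more than the birds: 16, 15, 19, 22, 29 → 39.

39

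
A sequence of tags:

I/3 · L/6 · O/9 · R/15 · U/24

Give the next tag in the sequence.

X/39

Letter: letters move forward 3 places in the alphabet; I, L, O, R, U → X.
Second component goes 3, 6, 9, 15, 24 → 39 (each term is the sum of the two before it).
So the next tag is X/39.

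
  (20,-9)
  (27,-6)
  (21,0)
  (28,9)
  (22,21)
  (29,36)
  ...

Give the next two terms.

(23,54), (30,75)

First slot — alternating steps +7, −6, +7, −6, …: 20, 27, 21, 28, 22, 29 → 23 → 30.
Second slot: differences are 3, 6, 9, … (increasing by 3 each time), so -9, -6, 0, 9, 21, 36 → 54 → 75.
So the next two terms are (23,54) and (30,75).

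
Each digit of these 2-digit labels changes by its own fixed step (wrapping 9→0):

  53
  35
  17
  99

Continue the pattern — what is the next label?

First digit: −2 each step, mod 10; 5, 3, 1, 9 → 7.
Second digit: +2 each step, mod 10, so 3, 5, 7, 9 → 1.
So the next label is 71.

71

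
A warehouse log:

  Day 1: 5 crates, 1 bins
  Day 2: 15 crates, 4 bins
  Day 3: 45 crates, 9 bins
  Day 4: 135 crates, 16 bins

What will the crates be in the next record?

Crates: ×3 each step, so 5, 15, 45, 135 → 405.
For the bins, perfect squares: 1², 2², 3², …: 1, 4, 9, 16 → 25.

405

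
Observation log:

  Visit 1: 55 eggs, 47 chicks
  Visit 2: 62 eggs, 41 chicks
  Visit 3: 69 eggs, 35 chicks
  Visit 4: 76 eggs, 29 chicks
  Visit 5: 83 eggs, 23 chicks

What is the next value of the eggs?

Eggs: +7 each step, so 55, 62, 69, 76, 83 → 90.

90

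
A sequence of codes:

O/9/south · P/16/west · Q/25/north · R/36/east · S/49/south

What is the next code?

T/64/west

Letter: letters move forward 1 place in the alphabet; O, P, Q, R, S → T.
Second component: perfect squares: 3², 4², 5², …, so 9, 16, 25, 36, 49 → 64.
Direction: repeats south → west → north → east; south, west, north, east, south → west.
Putting it together: T/64/west.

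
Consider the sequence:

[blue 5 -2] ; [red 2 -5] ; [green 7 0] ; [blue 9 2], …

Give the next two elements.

Colour: blue, red, green, blue → red → green (repeats blue → red → green).
Second slot goes 5, 2, 7, 9 → 16 → 25 (each term is the sum of the two before it).
Third slot: always 7 less than the second slot; -2, -5, 0, 2 → 9 → 18.
So the next two elements are [red 16 9] and [green 25 18].

[red 16 9], [green 25 18]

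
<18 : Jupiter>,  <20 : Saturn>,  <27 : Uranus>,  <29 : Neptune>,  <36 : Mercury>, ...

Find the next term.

First value — alternating steps +2, +7, +2, +7, …: 18, 20, 27, 29, 36 → 38.
Planet: runs through the planets Mercury→Neptune; Jupiter, Saturn, Uranus, Neptune, Mercury → Venus.
Putting it together: <38 : Venus>.

<38 : Venus>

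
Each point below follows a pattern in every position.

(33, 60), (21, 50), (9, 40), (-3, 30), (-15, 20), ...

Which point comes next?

First component: −12 each step, so 33, 21, 9, -3, -15 → -27.
For the second component, −10 each step: 60, 50, 40, 30, 20 → 10.
Putting it together: (-27, 10).

(-27, 10)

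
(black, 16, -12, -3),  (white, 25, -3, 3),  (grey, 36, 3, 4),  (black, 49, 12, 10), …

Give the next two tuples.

(white, 64, 18, 11), (grey, 81, 27, 17)

Shade: repeats black → white → grey, so black, white, grey, black → white → grey.
Second component: 16, 25, 36, 49 → 64 → 81 (perfect squares: 4², 5², 6², …).
Third component: alternating steps +9, +6, +9, +6, …, so -12, -3, 3, 12 → 18 → 27.
Fourth component: alternating steps +6, +1, +6, +1, …, so -3, 3, 4, 10 → 11 → 17.
So the next two tuples are (white, 64, 18, 11) and (grey, 81, 27, 17).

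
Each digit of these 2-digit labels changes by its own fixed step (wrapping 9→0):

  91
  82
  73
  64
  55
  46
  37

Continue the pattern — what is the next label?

28

First digit: −1 each step, mod 10; 9, 8, 7, 6, 5, 4, 3 → 2.
Second digit: 1, 2, 3, 4, 5, 6, 7 → 8 (+1 each step, mod 10).
Combining the parts gives 28.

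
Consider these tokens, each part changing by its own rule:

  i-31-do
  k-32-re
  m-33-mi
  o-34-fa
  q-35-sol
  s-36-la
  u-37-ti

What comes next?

w-38-do

Letter goes i, k, m, o, q, s, u → w (letters move forward 2 places in the alphabet).
For the second component, +1 each step: 31, 32, 33, 34, 35, 36, 37 → 38.
Note: runs through the solfège scale do→ti; do, re, mi, fa, sol, la, ti → do.
So the next token is w-38-do.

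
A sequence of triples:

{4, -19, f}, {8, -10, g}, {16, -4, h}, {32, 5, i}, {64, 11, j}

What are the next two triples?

{128, 20, k}, {256, 26, l}

First entry: 4, 8, 16, 32, 64 → 128 → 256 (×2 each step).
For the second entry, alternating steps +9, +6, +9, +6, …: -19, -10, -4, 5, 11 → 20 → 26.
Letter: letters move forward 1 place in the alphabet, so f, g, h, i, j → k → l.
Putting the parts together: {128, 20, k} and then {256, 26, l}.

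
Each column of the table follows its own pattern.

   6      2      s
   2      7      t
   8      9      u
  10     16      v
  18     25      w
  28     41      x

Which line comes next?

46  66  y

First component — each term is the sum of the two before it: 6, 2, 8, 10, 18, 28 → 46.
Second component: 2, 7, 9, 16, 25, 41 → 66 (each term is the sum of the two before it).
Letter goes s, t, u, v, w, x → y (letters move forward 1 place in the alphabet).
So the next line is 46  66  y.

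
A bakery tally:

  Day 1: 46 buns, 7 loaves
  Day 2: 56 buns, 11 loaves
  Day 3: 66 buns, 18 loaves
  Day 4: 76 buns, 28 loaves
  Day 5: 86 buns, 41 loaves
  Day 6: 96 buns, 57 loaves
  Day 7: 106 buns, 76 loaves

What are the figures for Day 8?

116 buns, 98 loaves

Buns: 46, 56, 66, 76, 86, 96, 106 → 116 (+10 each step).
Loaves: differences are 4, 7, 10, … (increasing by 3 each time), so 7, 11, 18, 28, 41, 57, 76 → 98.
So the next row is 116 buns, 98 loaves.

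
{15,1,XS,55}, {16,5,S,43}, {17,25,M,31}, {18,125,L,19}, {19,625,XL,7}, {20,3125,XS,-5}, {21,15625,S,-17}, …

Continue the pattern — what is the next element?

{22,78125,M,-29}

For the first slot, +1 each step: 15, 16, 17, 18, 19, 20, 21 → 22.
Second slot: ×5 each step; 1, 5, 25, 125, 625, 3125, 15625 → 78125.
Size: repeats XS → S → M → L → XL, so XS, S, M, L, XL, XS, S → M.
Fourth slot: −12 each step, so 55, 43, 31, 19, 7, -5, -17 → -29.
So the next element is {22,78125,M,-29}.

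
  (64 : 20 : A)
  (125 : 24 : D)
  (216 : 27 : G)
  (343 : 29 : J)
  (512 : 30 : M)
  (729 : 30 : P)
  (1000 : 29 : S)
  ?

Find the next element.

First entry: perfect cubes: 4³, 5³, 6³, …, so 64, 125, 216, 343, 512, 729, 1000 → 1331.
For the second entry, differences are 4, 3, 2, … (decreasing by 1 each time): 20, 24, 27, 29, 30, 30, 29 → 27.
Letter: letters move forward 3 places in the alphabet; A, D, G, J, M, P, S → V.
Putting it together: (1331 : 27 : V).

(1331 : 27 : V)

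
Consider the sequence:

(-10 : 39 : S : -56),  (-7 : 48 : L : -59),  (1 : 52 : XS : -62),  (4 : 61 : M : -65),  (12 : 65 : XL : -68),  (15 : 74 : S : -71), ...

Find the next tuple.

(23 : 78 : L : -74)

First coordinate: alternating steps +3, +8, +3, +8, …; -10, -7, 1, 4, 12, 15 → 23.
Second coordinate: 39, 48, 52, 61, 65, 74 → 78 (alternating steps +9, +4, +9, +4, …).
For the size, repeats S → L → XS → M → XL: S, L, XS, M, XL, S → L.
Fourth coordinate: -56, -59, -62, -65, -68, -71 → -74 (−3 each step).
Combining the parts gives (23 : 78 : L : -74).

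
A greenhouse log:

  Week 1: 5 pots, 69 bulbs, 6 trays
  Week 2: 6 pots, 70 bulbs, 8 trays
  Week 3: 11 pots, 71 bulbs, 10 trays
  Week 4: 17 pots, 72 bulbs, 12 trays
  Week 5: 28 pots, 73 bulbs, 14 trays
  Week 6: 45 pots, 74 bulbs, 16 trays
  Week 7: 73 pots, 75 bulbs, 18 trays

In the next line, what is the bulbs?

Pots: each term is the sum of the two before it, so 5, 6, 11, 17, 28, 45, 73 → 118.
Bulbs — +1 each step: 69, 70, 71, 72, 73, 74, 75 → 76.
For the trays, +2 each step: 6, 8, 10, 12, 14, 16, 18 → 20.

76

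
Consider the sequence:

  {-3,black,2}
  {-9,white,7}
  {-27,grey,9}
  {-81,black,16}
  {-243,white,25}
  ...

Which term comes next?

First component — ×3 each step: -3, -9, -27, -81, -243 → -729.
For the shade, repeats black → white → grey: black, white, grey, black, white → grey.
For the third component, each term is the sum of the two before it: 2, 7, 9, 16, 25 → 41.
Combining the parts gives {-729,grey,41}.

{-729,grey,41}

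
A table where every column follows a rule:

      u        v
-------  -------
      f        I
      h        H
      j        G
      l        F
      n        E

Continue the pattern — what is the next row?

Column u — letters move forward 2 places in the alphabet: f, h, j, l, n → p.
For the column v, letters move back 1 place in the alphabet: I, H, G, F, E → D.
Combining the parts gives p  D.

p  D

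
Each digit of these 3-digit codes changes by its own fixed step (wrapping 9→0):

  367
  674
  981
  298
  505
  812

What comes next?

129

First digit — +3 each step, mod 10: 3, 6, 9, 2, 5, 8 → 1.
Second digit goes 6, 7, 8, 9, 0, 1 → 2 (+1 each step, mod 10).
Third digit — −3 each step, mod 10: 7, 4, 1, 8, 5, 2 → 9.
Putting it together: 129.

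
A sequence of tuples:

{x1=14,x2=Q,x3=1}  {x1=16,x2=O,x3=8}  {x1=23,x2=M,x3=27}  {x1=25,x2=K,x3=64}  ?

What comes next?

{x1=32,x2=I,x3=125}

X1: alternating steps +2, +7, +2, +7, …, so 14, 16, 23, 25 → 32.
X2: letters move back 2 places in the alphabet; Q, O, M, K → I.
X3: perfect cubes: 1³, 2³, 3³, …; 1, 8, 27, 64 → 125.
Combining the parts gives {x1=32,x2=I,x3=125}.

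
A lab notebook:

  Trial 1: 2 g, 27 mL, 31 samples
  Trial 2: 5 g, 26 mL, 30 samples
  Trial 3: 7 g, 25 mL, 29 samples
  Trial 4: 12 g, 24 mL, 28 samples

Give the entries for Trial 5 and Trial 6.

19 g, 23 mL, 27 samples; 31 g, 22 mL, 26 samples

G: 2, 5, 7, 12 → 19 → 31 (each term is the sum of the two before it).
ML: 27, 26, 25, 24 → 23 → 22 (−1 each step).
Samples — always 4 more than the mL: 31, 30, 29, 28 → 27 → 26.
So the next two lines are 19 g, 23 mL, 27 samples and 31 g, 22 mL, 26 samples.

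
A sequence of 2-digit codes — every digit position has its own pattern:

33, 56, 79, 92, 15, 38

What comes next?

51

For the first digit, +2 each step, mod 10: 3, 5, 7, 9, 1, 3 → 5.
Second digit — +3 each step, mod 10: 3, 6, 9, 2, 5, 8 → 1.
Combining the parts gives 51.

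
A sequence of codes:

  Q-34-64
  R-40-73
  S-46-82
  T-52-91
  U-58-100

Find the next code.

Letter: letters move forward 1 place in the alphabet, so Q, R, S, T, U → V.
Second component: 34, 40, 46, 52, 58 → 64 (+6 each step).
Third component: +9 each step, so 64, 73, 82, 91, 100 → 109.
Putting it together: V-64-109.

V-64-109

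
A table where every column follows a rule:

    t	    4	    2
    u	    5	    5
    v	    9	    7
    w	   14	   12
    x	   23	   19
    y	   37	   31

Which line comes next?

z  60  50

For the letter, letters move forward 1 place in the alphabet: t, u, v, w, x, y → z.
For the second component, each term is the sum of the two before it: 4, 5, 9, 14, 23, 37 → 60.
Third component — each term is the sum of the two before it: 2, 5, 7, 12, 19, 31 → 50.
Putting it together: z  60  50.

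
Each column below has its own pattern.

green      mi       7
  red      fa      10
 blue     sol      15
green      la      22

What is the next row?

For the colour, repeats green → red → blue: green, red, blue, green → red.
Note: runs through the solfège scale do→ti, so mi, fa, sol, la → ti.
Third component — differences are 3, 5, 7, … (increasing by 2 each time): 7, 10, 15, 22 → 31.
Combining the parts gives red  ti  31.

red  ti  31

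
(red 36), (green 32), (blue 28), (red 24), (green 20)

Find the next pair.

Colour: repeats red → green → blue; red, green, blue, red, green → blue.
Second entry goes 36, 32, 28, 24, 20 → 16 (−4 each step).
So the next pair is (blue 16).

(blue 16)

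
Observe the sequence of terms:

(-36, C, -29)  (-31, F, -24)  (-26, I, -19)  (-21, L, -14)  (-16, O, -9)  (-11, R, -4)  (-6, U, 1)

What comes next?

First entry: -36, -31, -26, -21, -16, -11, -6 → -1 (+5 each step).
Letter: letters move forward 3 places in the alphabet; C, F, I, L, O, R, U → X.
Third entry: always 7 more than the first entry, so -29, -24, -19, -14, -9, -4, 1 → 6.
Putting it together: (-1, X, 6).

(-1, X, 6)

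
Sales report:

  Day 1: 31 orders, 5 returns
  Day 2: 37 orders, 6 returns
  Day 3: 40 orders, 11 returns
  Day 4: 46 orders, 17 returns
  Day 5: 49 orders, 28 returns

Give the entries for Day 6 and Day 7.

Orders: alternating steps +6, +3, +6, +3, …; 31, 37, 40, 46, 49 → 55 → 58.
For the returns, each term is the sum of the two before it: 5, 6, 11, 17, 28 → 45 → 73.
So the next two lines are 55 orders, 45 returns and 58 orders, 73 returns.

55 orders, 45 returns; 58 orders, 73 returns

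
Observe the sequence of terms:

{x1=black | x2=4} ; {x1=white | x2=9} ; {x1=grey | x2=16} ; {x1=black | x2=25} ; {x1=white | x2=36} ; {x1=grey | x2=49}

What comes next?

{x1=black | x2=64}

X1 — repeats black → white → grey: black, white, grey, black, white, grey → black.
For the x2, perfect squares: 2², 3², 4², …: 4, 9, 16, 25, 36, 49 → 64.
Putting it together: {x1=black | x2=64}.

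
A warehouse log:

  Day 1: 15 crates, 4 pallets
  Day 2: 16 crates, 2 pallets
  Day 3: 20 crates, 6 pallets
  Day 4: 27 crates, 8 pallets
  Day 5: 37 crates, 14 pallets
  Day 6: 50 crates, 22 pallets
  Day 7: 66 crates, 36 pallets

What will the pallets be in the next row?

58

Pallets goes 4, 2, 6, 8, 14, 22, 36 → 58 (each term is the sum of the two before it).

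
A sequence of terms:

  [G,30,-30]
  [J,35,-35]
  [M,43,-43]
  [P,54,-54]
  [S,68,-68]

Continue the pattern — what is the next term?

Letter: letters move forward 3 places in the alphabet; G, J, M, P, S → V.
Second coordinate: 30, 35, 43, 54, 68 → 85 (differences are 5, 8, 11, … (increasing by 3 each time)).
For the third coordinate, always the negative of the second coordinate: -30, -35, -43, -54, -68 → -85.
Combining the parts gives [V,85,-85].

[V,85,-85]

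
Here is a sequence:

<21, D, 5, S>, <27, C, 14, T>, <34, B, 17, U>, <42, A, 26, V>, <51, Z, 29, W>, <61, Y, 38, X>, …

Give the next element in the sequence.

First coordinate: differences are 6, 7, 8, … (increasing by 1 each time); 21, 27, 34, 42, 51, 61 → 72.
First letter: D, C, B, A, Z, Y → X (letters move back 1 place in the alphabet, wrapping A→Z).
Third coordinate — alternating steps +9, +3, +9, +3, …: 5, 14, 17, 26, 29, 38 → 41.
For the second letter, letters move forward 1 place in the alphabet: S, T, U, V, W, X → Y.
Combining the parts gives <72, X, 41, Y>.

<72, X, 41, Y>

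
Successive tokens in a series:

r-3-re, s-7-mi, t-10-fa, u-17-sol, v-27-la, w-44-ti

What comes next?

x-71-do

Letter: letters move forward 1 place in the alphabet; r, s, t, u, v, w → x.
Second component: each term is the sum of the two before it; 3, 7, 10, 17, 27, 44 → 71.
Note goes re, mi, fa, sol, la, ti → do (runs through the solfège scale do→ti).
Putting it together: x-71-do.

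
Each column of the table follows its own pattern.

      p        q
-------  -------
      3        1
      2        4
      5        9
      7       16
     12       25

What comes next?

19  36

Column p — each term is the sum of the two before it: 3, 2, 5, 7, 12 → 19.
Column q — perfect squares: 1², 2², 3², …: 1, 4, 9, 16, 25 → 36.
Combining the parts gives 19  36.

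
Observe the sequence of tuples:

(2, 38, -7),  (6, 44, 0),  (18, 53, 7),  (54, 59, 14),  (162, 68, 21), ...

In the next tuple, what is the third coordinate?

For the third coordinate, +7 each step: -7, 0, 7, 14, 21 → 28.

28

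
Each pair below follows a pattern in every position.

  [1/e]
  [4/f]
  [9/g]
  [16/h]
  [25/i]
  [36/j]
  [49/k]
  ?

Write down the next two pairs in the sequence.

First component: perfect squares: 1², 2², 3², …; 1, 4, 9, 16, 25, 36, 49 → 64 → 81.
Letter goes e, f, g, h, i, j, k → l → m (letters move forward 1 place in the alphabet).
So the next two pairs are [64/l] and [81/m].

[64/l], [81/m]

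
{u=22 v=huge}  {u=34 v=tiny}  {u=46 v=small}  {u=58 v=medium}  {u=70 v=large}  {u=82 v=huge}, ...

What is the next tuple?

{u=94 v=tiny}

U: +12 each step, so 22, 34, 46, 58, 70, 82 → 94.
For the v, repeats huge → tiny → small → medium → large: huge, tiny, small, medium, large, huge → tiny.
So the next tuple is {u=94 v=tiny}.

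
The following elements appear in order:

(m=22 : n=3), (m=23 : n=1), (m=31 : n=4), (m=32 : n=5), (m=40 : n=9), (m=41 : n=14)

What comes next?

(m=49 : n=23)

M: alternating steps +1, +8, +1, +8, …, so 22, 23, 31, 32, 40, 41 → 49.
N: each term is the sum of the two before it, so 3, 1, 4, 5, 9, 14 → 23.
So the next element is (m=49 : n=23).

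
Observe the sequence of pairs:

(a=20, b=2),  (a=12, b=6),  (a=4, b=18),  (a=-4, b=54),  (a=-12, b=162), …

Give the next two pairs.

For the a, −8 each step: 20, 12, 4, -4, -12 → -20 → -28.
B goes 2, 6, 18, 54, 162 → 486 → 1458 (×3 each step).
So the next two pairs are (a=-20, b=486) and (a=-28, b=1458).

(a=-20, b=486), (a=-28, b=1458)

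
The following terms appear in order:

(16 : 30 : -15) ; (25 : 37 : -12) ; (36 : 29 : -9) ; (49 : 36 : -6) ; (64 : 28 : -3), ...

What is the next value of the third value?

First value: perfect squares: 4², 5², 6², …; 16, 25, 36, 49, 64 → 81.
Second value: alternating steps +7, −8, +7, −8, …; 30, 37, 29, 36, 28 → 35.
Third value: +3 each step, so -15, -12, -9, -6, -3 → 0.

0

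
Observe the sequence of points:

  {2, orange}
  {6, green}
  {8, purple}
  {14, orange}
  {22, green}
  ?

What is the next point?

{36, purple}

First value: each term is the sum of the two before it; 2, 6, 8, 14, 22 → 36.
Colour: orange, green, purple, orange, green → purple (repeats orange → green → purple).
Combining the parts gives {36, purple}.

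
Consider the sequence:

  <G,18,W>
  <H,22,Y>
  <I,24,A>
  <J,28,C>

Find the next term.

<K,30,E>

First letter: letters move forward 1 place in the alphabet, so G, H, I, J → K.
Second value: 18, 22, 24, 28 → 30 (alternating steps +4, +2, +4, +2, …).
Second letter — letters move forward 2 places in the alphabet, wrapping Z→A: W, Y, A, C → E.
Combining the parts gives <K,30,E>.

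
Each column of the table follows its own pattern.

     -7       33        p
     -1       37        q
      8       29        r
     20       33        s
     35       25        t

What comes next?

For the first component, differences are 6, 9, 12, … (increasing by 3 each time): -7, -1, 8, 20, 35 → 53.
Second component — alternating steps +4, −8, +4, −8, …: 33, 37, 29, 33, 25 → 29.
Letter: letters move forward 1 place in the alphabet; p, q, r, s, t → u.
Combining the parts gives 53  29  u.

53  29  u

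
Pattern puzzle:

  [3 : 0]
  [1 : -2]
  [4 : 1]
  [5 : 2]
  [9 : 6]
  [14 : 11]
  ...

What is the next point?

[23 : 20]

First slot goes 3, 1, 4, 5, 9, 14 → 23 (each term is the sum of the two before it).
Second slot: 0, -2, 1, 2, 6, 11 → 20 (always 3 less than the first slot).
So the next point is [23 : 20].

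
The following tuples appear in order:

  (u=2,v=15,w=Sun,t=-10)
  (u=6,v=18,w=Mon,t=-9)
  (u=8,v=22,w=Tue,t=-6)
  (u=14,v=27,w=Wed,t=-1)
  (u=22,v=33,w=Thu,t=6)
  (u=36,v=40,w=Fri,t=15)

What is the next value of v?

48

V — differences are 3, 4, 5, … (increasing by 1 each time): 15, 18, 22, 27, 33, 40 → 48.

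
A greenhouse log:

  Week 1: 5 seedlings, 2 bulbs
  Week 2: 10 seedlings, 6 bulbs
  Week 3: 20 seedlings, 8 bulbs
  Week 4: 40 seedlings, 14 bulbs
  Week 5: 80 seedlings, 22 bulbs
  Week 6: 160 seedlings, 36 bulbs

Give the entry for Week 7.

Seedlings goes 5, 10, 20, 40, 80, 160 → 320 (×2 each step).
Bulbs goes 2, 6, 8, 14, 22, 36 → 58 (each term is the sum of the two before it).
Combining the parts gives 320 seedlings, 58 bulbs.

320 seedlings, 58 bulbs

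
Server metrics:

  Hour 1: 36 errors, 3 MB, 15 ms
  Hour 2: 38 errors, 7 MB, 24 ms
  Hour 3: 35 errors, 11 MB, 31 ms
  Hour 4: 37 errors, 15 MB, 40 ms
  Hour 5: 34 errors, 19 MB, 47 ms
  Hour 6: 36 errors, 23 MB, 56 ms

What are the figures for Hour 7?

33 errors, 27 MB, 63 ms

Errors: alternating steps +2, −3, +2, −3, …; 36, 38, 35, 37, 34, 36 → 33.
MB: 3, 7, 11, 15, 19, 23 → 27 (+4 each step).
Ms goes 15, 24, 31, 40, 47, 56 → 63 (alternating steps +9, +7, +9, +7, …).
So the next row is 33 errors, 27 MB, 63 ms.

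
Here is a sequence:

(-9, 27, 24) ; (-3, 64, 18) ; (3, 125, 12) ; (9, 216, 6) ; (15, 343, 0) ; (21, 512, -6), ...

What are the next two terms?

(27, 729, -12), (33, 1000, -18)

First slot — +6 each step: -9, -3, 3, 9, 15, 21 → 27 → 33.
Second slot — perfect cubes: 3³, 4³, 5³, …: 27, 64, 125, 216, 343, 512 → 729 → 1000.
Third slot: together with the first slot always sums to 15, so 24, 18, 12, 6, 0, -6 → -12 → -18.
Putting the parts together: (27, 729, -12) and then (33, 1000, -18).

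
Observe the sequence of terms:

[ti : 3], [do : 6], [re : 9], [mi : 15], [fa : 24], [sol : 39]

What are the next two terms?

[la : 63], [ti : 102]

Note: runs through the solfège scale do→ti, so ti, do, re, mi, fa, sol → la → ti.
Second coordinate: each term is the sum of the two before it; 3, 6, 9, 15, 24, 39 → 63 → 102.
So the next two terms are [la : 63] and [ti : 102].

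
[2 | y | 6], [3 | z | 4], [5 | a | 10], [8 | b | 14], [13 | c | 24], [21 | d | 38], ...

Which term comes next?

[34 | e | 62]

First entry: 2, 3, 5, 8, 13, 21 → 34 (each term is the sum of the two before it).
Letter: y, z, a, b, c, d → e (letters move forward 1 place in the alphabet, wrapping Z→A).
Third entry: each term is the sum of the two before it; 6, 4, 10, 14, 24, 38 → 62.
So the next term is [34 | e | 62].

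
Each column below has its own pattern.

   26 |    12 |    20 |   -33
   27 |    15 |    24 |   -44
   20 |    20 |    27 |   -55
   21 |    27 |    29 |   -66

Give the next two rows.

14  36  30  -77; 15  47  30  -88

For the first component, alternating steps +1, −7, +1, −7, …: 26, 27, 20, 21 → 14 → 15.
Second component goes 12, 15, 20, 27 → 36 → 47 (differences are 3, 5, 7, … (increasing by 2 each time)).
Third component goes 20, 24, 27, 29 → 30 → 30 (differences are 4, 3, 2, … (decreasing by 1 each time)).
For the fourth component, −11 each step: -33, -44, -55, -66 → -77 → -88.
Putting the parts together: 14  36  30  -77 and then 15  47  30  -88.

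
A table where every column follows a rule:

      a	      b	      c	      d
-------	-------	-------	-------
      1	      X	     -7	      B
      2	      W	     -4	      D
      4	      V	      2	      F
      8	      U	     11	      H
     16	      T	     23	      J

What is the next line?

Column a: ×2 each step, so 1, 2, 4, 8, 16 → 32.
Column b goes X, W, V, U, T → S (letters move back 1 place in the alphabet).
Column c: differences are 3, 6, 9, … (increasing by 3 each time); -7, -4, 2, 11, 23 → 38.
Column d: B, D, F, H, J → L (letters move forward 2 places in the alphabet).
Combining the parts gives 32  S  38  L.

32  S  38  L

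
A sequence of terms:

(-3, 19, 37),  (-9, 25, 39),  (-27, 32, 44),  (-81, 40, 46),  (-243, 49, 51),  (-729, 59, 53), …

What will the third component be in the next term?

For the first component, ×3 each step: -3, -9, -27, -81, -243, -729 → -2187.
For the second component, differences are 6, 7, 8, … (increasing by 1 each time): 19, 25, 32, 40, 49, 59 → 70.
Third component goes 37, 39, 44, 46, 51, 53 → 58 (alternating steps +2, +5, +2, +5, …).

58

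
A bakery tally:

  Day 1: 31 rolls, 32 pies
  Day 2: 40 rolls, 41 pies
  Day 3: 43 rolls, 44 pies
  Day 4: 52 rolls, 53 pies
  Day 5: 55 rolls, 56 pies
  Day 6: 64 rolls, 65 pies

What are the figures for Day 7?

Rolls goes 31, 40, 43, 52, 55, 64 → 67 (alternating steps +9, +3, +9, +3, …).
Pies: 32, 41, 44, 53, 56, 65 → 68 (always 1 more than the rolls).
So the next record is 67 rolls, 68 pies.

67 rolls, 68 pies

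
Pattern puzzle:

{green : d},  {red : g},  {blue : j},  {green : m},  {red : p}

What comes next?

{blue : s}

For the colour, repeats green → red → blue: green, red, blue, green, red → blue.
Letter: letters move forward 3 places in the alphabet, so d, g, j, m, p → s.
Combining the parts gives {blue : s}.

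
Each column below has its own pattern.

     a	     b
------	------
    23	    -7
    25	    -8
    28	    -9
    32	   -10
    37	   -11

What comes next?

43  -12

Column a — differences are 2, 3, 4, … (increasing by 1 each time): 23, 25, 28, 32, 37 → 43.
Column b: -7, -8, -9, -10, -11 → -12 (−1 each step).
Combining the parts gives 43  -12.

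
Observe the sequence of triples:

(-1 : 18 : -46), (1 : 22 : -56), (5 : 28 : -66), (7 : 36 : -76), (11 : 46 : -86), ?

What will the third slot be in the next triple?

Third slot: −10 each step; -46, -56, -66, -76, -86 → -96.

-96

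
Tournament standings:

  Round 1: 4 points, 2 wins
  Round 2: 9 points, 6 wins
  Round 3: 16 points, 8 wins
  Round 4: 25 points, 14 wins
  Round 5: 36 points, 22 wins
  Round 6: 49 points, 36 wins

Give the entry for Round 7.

64 points, 58 wins

Points: 4, 9, 16, 25, 36, 49 → 64 (perfect squares: 2², 3², 4², …).
Wins: each term is the sum of the two before it, so 2, 6, 8, 14, 22, 36 → 58.
Combining the parts gives 64 points, 58 wins.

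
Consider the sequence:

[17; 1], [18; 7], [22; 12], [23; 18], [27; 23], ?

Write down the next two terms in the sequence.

[28; 29], [32; 34]

First part: alternating steps +1, +4, +1, +4, …; 17, 18, 22, 23, 27 → 28 → 32.
Second part: alternating steps +6, +5, +6, +5, …, so 1, 7, 12, 18, 23 → 29 → 34.
Putting the parts together: [28; 29] and then [32; 34].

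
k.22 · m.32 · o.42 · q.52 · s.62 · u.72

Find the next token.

w.82

For the letter, letters move forward 2 places in the alphabet: k, m, o, q, s, u → w.
Second component — +10 each step: 22, 32, 42, 52, 62, 72 → 82.
Combining the parts gives w.82.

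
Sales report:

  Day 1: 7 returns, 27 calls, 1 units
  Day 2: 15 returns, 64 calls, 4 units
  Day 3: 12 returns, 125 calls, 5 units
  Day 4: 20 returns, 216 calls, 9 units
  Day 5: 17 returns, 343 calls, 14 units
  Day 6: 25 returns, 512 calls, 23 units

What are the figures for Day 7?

Returns — alternating steps +8, −3, +8, −3, …: 7, 15, 12, 20, 17, 25 → 22.
Calls goes 27, 64, 125, 216, 343, 512 → 729 (perfect cubes: 3³, 4³, 5³, …).
Units: each term is the sum of the two before it, so 1, 4, 5, 9, 14, 23 → 37.
Putting it together: 22 returns, 729 calls, 37 units.

22 returns, 729 calls, 37 units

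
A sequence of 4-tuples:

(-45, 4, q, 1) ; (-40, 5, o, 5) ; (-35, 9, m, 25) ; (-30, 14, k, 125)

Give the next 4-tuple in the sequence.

(-25, 23, i, 625)

First part: -45, -40, -35, -30 → -25 (+5 each step).
Second part: each term is the sum of the two before it, so 4, 5, 9, 14 → 23.
Letter: q, o, m, k → i (letters move back 2 places in the alphabet).
Fourth part goes 1, 5, 25, 125 → 625 (×5 each step).
Combining the parts gives (-25, 23, i, 625).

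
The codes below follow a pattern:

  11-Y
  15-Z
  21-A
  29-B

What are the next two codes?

39-C then 51-D

First component — differences are 4, 6, 8, … (increasing by 2 each time): 11, 15, 21, 29 → 39 → 51.
For the letter, letters move forward 1 place in the alphabet, wrapping Z→A: Y, Z, A, B → C → D.
Putting the parts together: 39-C and then 51-D.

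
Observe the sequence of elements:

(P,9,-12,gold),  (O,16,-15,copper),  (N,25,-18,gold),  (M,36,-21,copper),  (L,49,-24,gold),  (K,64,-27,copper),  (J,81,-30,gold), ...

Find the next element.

(I,100,-33,copper)

Letter goes P, O, N, M, L, K, J → I (letters move back 1 place in the alphabet).
Second coordinate: perfect squares: 3², 4², 5², …; 9, 16, 25, 36, 49, 64, 81 → 100.
Third coordinate: −3 each step, so -12, -15, -18, -21, -24, -27, -30 → -33.
Metal: alternates gold ↔ copper, so gold, copper, gold, copper, gold, copper, gold → copper.
Combining the parts gives (I,100,-33,copper).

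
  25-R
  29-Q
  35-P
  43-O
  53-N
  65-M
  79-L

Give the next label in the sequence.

95-K

First component: differences are 4, 6, 8, … (increasing by 2 each time), so 25, 29, 35, 43, 53, 65, 79 → 95.
Letter — letters move back 1 place in the alphabet: R, Q, P, O, N, M, L → K.
Putting it together: 95-K.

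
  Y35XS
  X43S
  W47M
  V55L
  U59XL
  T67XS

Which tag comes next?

S71S

For the letter, letters move back 1 place in the alphabet: Y, X, W, V, U, T → S.
Second component: alternating steps +8, +4, +8, +4, …; 35, 43, 47, 55, 59, 67 → 71.
For the size, repeats XS → S → M → L → XL: XS, S, M, L, XL, XS → S.
Combining the parts gives S71S.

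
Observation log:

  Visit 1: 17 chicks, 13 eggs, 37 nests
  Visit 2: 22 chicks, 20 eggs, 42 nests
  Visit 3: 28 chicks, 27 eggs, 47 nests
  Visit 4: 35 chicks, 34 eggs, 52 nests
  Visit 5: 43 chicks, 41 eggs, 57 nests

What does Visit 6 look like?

52 chicks, 48 eggs, 62 nests

Chicks: 17, 22, 28, 35, 43 → 52 (differences are 5, 6, 7, … (increasing by 1 each time)).
Eggs: 13, 20, 27, 34, 41 → 48 (+7 each step).
Nests: +5 each step; 37, 42, 47, 52, 57 → 62.
Putting it together: 52 chicks, 48 eggs, 62 nests.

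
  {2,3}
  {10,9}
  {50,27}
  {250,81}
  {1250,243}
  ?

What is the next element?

{6250,729}

First slot: 2, 10, 50, 250, 1250 → 6250 (×5 each step).
Second slot — ×3 each step: 3, 9, 27, 81, 243 → 729.
Putting it together: {6250,729}.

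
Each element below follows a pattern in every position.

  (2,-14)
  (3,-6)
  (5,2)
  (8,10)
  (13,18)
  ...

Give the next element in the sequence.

(21,26)

First coordinate — each term is the sum of the two before it: 2, 3, 5, 8, 13 → 21.
Second coordinate goes -14, -6, 2, 10, 18 → 26 (+8 each step).
Combining the parts gives (21,26).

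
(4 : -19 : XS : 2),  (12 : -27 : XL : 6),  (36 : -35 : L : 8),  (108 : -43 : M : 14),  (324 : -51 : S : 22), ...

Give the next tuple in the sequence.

(972 : -59 : XS : 36)

First entry: ×3 each step; 4, 12, 36, 108, 324 → 972.
Second entry — −8 each step: -19, -27, -35, -43, -51 → -59.
Size — runs backward through clothing sizes XS→XL: XS, XL, L, M, S → XS.
Fourth entry: each term is the sum of the two before it; 2, 6, 8, 14, 22 → 36.
Putting it together: (972 : -59 : XS : 36).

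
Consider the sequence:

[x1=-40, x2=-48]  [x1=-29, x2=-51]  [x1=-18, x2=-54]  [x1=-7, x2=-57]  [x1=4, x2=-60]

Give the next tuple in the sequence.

X1 — +11 each step: -40, -29, -18, -7, 4 → 15.
For the x2, −3 each step: -48, -51, -54, -57, -60 → -63.
Putting it together: [x1=15, x2=-63].

[x1=15, x2=-63]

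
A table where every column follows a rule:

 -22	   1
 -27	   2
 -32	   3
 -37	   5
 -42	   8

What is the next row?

First component: -22, -27, -32, -37, -42 → -47 (−5 each step).
Second component goes 1, 2, 3, 5, 8 → 13 (each term is the sum of the two before it).
Putting it together: -47  13.

-47  13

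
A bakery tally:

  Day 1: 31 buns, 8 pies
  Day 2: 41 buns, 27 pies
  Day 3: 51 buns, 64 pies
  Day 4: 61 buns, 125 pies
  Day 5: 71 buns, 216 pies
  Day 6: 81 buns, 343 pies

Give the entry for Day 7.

Buns — +10 each step: 31, 41, 51, 61, 71, 81 → 91.
Pies: 8, 27, 64, 125, 216, 343 → 512 (perfect cubes: 2³, 3³, 4³, …).
Combining the parts gives 91 buns, 512 pies.

91 buns, 512 pies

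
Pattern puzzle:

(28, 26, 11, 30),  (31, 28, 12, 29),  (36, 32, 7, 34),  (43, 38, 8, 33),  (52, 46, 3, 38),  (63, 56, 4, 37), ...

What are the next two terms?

(76, 68, -1, 42), (91, 82, 0, 41)

First value goes 28, 31, 36, 43, 52, 63 → 76 → 91 (differences are 3, 5, 7, … (increasing by 2 each time)).
Second value: differences are 2, 4, 6, … (increasing by 2 each time), so 26, 28, 32, 38, 46, 56 → 68 → 82.
Third value goes 11, 12, 7, 8, 3, 4 → -1 → 0 (alternating steps +1, −5, +1, −5, …).
For the fourth value, together with the third value always sums to 41: 30, 29, 34, 33, 38, 37 → 42 → 41.
Putting the parts together: (76, 68, -1, 42) and then (91, 82, 0, 41).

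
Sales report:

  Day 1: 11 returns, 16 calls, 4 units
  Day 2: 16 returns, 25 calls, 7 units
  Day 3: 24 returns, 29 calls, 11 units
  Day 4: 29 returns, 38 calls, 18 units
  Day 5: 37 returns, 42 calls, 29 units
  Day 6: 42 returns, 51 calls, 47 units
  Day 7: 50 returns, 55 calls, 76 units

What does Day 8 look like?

Returns — alternating steps +5, +8, +5, +8, …: 11, 16, 24, 29, 37, 42, 50 → 55.
Calls: alternating steps +9, +4, +9, +4, …, so 16, 25, 29, 38, 42, 51, 55 → 64.
Units: 4, 7, 11, 18, 29, 47, 76 → 123 (each term is the sum of the two before it).
Putting it together: 55 returns, 64 calls, 123 units.

55 returns, 64 calls, 123 units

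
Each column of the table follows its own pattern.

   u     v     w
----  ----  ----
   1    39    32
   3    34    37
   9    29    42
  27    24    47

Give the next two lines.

Column u: ×3 each step; 1, 3, 9, 27 → 81 → 243.
Column v: −5 each step, so 39, 34, 29, 24 → 19 → 14.
Column w — +5 each step: 32, 37, 42, 47 → 52 → 57.
So the next two lines are 81  19  52 and 243  14  57.

81  19  52; 243  14  57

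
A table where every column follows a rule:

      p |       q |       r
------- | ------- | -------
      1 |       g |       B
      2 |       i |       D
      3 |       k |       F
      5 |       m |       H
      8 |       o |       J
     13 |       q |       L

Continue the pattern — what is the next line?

Column p: each term is the sum of the two before it; 1, 2, 3, 5, 8, 13 → 21.
Column q — letters move forward 2 places in the alphabet: g, i, k, m, o, q → s.
Column r goes B, D, F, H, J, L → N (letters move forward 2 places in the alphabet).
Putting it together: 21  s  N.

21  s  N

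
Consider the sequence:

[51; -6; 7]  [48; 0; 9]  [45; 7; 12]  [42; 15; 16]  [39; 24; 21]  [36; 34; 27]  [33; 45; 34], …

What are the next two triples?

First slot goes 51, 48, 45, 42, 39, 36, 33 → 30 → 27 (−3 each step).
For the second slot, differences are 6, 7, 8, … (increasing by 1 each time): -6, 0, 7, 15, 24, 34, 45 → 57 → 70.
For the third slot, differences are 2, 3, 4, … (increasing by 1 each time): 7, 9, 12, 16, 21, 27, 34 → 42 → 51.
So the next two triples are [30; 57; 42] and [27; 70; 51].

[30; 57; 42], [27; 70; 51]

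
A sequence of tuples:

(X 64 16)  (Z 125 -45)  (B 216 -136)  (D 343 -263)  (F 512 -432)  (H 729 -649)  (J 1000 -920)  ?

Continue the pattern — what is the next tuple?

Letter — letters move forward 2 places in the alphabet, wrapping Z→A: X, Z, B, D, F, H, J → L.
Second entry: perfect cubes: 4³, 5³, 6³, …, so 64, 125, 216, 343, 512, 729, 1000 → 1331.
Third entry: together with the second entry always sums to 80, so 16, -45, -136, -263, -432, -649, -920 → -1251.
So the next tuple is (L 1331 -1251).

(L 1331 -1251)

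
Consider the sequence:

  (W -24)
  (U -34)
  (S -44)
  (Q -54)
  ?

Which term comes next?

(O -64)

Letter: W, U, S, Q → O (letters move back 2 places in the alphabet).
Second value: -24, -34, -44, -54 → -64 (−10 each step).
So the next term is (O -64).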